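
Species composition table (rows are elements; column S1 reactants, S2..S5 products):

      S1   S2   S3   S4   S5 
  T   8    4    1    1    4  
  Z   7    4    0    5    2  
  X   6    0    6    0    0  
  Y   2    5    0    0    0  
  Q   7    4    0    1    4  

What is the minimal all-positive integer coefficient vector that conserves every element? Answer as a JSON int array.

Coefficients: [5, 2, 5, 3, 6]

T: 5·8 = 40 | 2·4+5·1+3·1+6·4 = 40
Z: 5·7 = 35 | 2·4+5·0+3·5+6·2 = 35
X: 5·6 = 30 | 2·0+5·6+3·0+6·0 = 30
Y: 5·2 = 10 | 2·5+5·0+3·0+6·0 = 10
Q: 5·7 = 35 | 2·4+5·0+3·1+6·4 = 35
gcd(5,2,5,3,6) = 1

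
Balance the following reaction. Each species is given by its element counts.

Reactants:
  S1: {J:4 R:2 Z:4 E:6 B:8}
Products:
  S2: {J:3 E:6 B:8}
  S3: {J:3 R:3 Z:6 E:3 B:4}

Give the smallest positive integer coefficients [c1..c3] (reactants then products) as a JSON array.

Coefficients: [3, 2, 2]

J: 3·4 = 12 | 2·3+2·3 = 12
R: 3·2 = 6 | 2·0+2·3 = 6
Z: 3·4 = 12 | 2·0+2·6 = 12
E: 3·6 = 18 | 2·6+2·3 = 18
B: 3·8 = 24 | 2·8+2·4 = 24
gcd(3,2,2) = 1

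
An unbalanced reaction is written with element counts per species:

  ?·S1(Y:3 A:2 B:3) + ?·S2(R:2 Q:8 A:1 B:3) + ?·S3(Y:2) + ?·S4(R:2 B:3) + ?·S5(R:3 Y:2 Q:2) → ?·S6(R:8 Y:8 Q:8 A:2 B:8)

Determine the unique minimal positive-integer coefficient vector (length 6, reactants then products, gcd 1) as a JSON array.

Coefficients: [2, 2, 5, 4, 4, 3]

R: 2·0+2·2+5·0+4·2+4·3 = 24 | 3·8 = 24
Y: 2·3+2·0+5·2+4·0+4·2 = 24 | 3·8 = 24
Q: 2·0+2·8+5·0+4·0+4·2 = 24 | 3·8 = 24
A: 2·2+2·1+5·0+4·0+4·0 = 6 | 3·2 = 6
B: 2·3+2·3+5·0+4·3+4·0 = 24 | 3·8 = 24
gcd(2,2,5,4,4,3) = 1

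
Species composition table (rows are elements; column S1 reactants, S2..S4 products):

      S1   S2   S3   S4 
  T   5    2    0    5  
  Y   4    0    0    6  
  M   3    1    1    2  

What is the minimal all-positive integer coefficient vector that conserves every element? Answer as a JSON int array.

T: 6·5 = 30 | 5·2+5·0+4·5 = 30
Y: 6·4 = 24 | 5·0+5·0+4·6 = 24
M: 6·3 = 18 | 5·1+5·1+4·2 = 18
gcd(6,5,5,4) = 1

Coefficients: [6, 5, 5, 4]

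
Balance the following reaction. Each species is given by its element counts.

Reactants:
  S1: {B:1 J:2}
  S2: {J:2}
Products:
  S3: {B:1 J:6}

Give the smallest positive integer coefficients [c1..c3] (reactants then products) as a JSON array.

B: 1·1+2·0 = 1 | 1·1 = 1
J: 1·2+2·2 = 6 | 1·6 = 6
gcd(1,2,1) = 1

Coefficients: [1, 2, 1]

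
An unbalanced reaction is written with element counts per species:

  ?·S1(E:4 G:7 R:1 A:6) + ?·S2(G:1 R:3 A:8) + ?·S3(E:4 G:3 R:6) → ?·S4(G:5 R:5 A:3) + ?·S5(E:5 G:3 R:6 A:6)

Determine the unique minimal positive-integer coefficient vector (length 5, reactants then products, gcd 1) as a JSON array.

Coefficients: [1, 3, 4, 2, 4]

E: 1·4+3·0+4·4 = 20 | 2·0+4·5 = 20
G: 1·7+3·1+4·3 = 22 | 2·5+4·3 = 22
R: 1·1+3·3+4·6 = 34 | 2·5+4·6 = 34
A: 1·6+3·8+4·0 = 30 | 2·3+4·6 = 30
gcd(1,3,4,2,4) = 1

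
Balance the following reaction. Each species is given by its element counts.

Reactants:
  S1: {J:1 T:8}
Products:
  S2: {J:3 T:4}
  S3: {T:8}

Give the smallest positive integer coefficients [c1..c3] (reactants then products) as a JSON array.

J: 6·1 = 6 | 2·3+5·0 = 6
T: 6·8 = 48 | 2·4+5·8 = 48
gcd(6,2,5) = 1

Coefficients: [6, 2, 5]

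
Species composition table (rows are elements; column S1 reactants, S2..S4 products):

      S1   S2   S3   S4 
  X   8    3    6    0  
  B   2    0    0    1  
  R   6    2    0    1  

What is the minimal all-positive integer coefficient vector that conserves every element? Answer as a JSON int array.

X: 3·8 = 24 | 6·3+1·6+6·0 = 24
B: 3·2 = 6 | 6·0+1·0+6·1 = 6
R: 3·6 = 18 | 6·2+1·0+6·1 = 18
gcd(3,6,1,6) = 1

Coefficients: [3, 6, 1, 6]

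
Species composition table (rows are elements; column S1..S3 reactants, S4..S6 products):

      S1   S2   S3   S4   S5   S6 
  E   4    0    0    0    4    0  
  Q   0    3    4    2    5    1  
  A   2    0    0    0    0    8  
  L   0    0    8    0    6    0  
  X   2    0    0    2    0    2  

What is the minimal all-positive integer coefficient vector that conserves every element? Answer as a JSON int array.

E: 4·4+5·0+3·0 = 16 | 3·0+4·4+1·0 = 16
Q: 4·0+5·3+3·4 = 27 | 3·2+4·5+1·1 = 27
A: 4·2+5·0+3·0 = 8 | 3·0+4·0+1·8 = 8
L: 4·0+5·0+3·8 = 24 | 3·0+4·6+1·0 = 24
X: 4·2+5·0+3·0 = 8 | 3·2+4·0+1·2 = 8
gcd(4,5,3,3,4,1) = 1

Coefficients: [4, 5, 3, 3, 4, 1]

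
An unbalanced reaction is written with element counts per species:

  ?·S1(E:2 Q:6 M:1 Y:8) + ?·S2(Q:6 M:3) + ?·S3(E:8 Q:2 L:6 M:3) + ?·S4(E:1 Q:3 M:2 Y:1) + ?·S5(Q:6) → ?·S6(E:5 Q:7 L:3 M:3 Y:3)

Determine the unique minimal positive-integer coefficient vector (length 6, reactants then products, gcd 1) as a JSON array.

E: 2·2+1·0+3·8+2·1+2·0 = 30 | 6·5 = 30
Q: 2·6+1·6+3·2+2·3+2·6 = 42 | 6·7 = 42
L: 2·0+1·0+3·6+2·0+2·0 = 18 | 6·3 = 18
M: 2·1+1·3+3·3+2·2+2·0 = 18 | 6·3 = 18
Y: 2·8+1·0+3·0+2·1+2·0 = 18 | 6·3 = 18
gcd(2,1,3,2,2,6) = 1

Coefficients: [2, 1, 3, 2, 2, 6]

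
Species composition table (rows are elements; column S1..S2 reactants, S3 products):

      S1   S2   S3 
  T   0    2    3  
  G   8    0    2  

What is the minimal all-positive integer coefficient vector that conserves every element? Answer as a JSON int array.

T: 1·0+6·2 = 12 | 4·3 = 12
G: 1·8+6·0 = 8 | 4·2 = 8
gcd(1,6,4) = 1

Coefficients: [1, 6, 4]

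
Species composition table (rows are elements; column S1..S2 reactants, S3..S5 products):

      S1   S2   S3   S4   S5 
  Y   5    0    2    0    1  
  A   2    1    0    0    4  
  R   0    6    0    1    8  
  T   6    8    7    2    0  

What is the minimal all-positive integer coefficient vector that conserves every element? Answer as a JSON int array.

Coefficients: [1, 2, 2, 4, 1]

Y: 1·5+2·0 = 5 | 2·2+4·0+1·1 = 5
A: 1·2+2·1 = 4 | 2·0+4·0+1·4 = 4
R: 1·0+2·6 = 12 | 2·0+4·1+1·8 = 12
T: 1·6+2·8 = 22 | 2·7+4·2+1·0 = 22
gcd(1,2,2,4,1) = 1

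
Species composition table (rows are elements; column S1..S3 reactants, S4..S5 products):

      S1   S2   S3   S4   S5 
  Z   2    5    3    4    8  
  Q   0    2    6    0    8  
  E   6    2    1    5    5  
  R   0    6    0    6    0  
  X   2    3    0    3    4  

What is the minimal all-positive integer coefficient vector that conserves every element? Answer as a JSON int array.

Z: 4·2+5·5+1·3 = 36 | 5·4+2·8 = 36
Q: 4·0+5·2+1·6 = 16 | 5·0+2·8 = 16
E: 4·6+5·2+1·1 = 35 | 5·5+2·5 = 35
R: 4·0+5·6+1·0 = 30 | 5·6+2·0 = 30
X: 4·2+5·3+1·0 = 23 | 5·3+2·4 = 23
gcd(4,5,1,5,2) = 1

Coefficients: [4, 5, 1, 5, 2]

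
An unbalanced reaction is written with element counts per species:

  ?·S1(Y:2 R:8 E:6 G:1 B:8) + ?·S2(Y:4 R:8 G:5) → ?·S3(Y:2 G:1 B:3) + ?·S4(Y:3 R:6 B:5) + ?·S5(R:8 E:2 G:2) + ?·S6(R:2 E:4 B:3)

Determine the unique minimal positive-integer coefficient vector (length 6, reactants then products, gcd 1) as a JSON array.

Coefficients: [5, 1, 4, 2, 3, 6]

Y: 5·2+1·4 = 14 | 4·2+2·3+3·0+6·0 = 14
R: 5·8+1·8 = 48 | 4·0+2·6+3·8+6·2 = 48
E: 5·6+1·0 = 30 | 4·0+2·0+3·2+6·4 = 30
G: 5·1+1·5 = 10 | 4·1+2·0+3·2+6·0 = 10
B: 5·8+1·0 = 40 | 4·3+2·5+3·0+6·3 = 40
gcd(5,1,4,2,3,6) = 1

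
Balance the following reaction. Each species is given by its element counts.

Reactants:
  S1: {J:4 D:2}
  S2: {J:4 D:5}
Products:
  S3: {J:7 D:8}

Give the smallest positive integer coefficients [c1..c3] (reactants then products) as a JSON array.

Coefficients: [1, 6, 4]

J: 1·4+6·4 = 28 | 4·7 = 28
D: 1·2+6·5 = 32 | 4·8 = 32
gcd(1,6,4) = 1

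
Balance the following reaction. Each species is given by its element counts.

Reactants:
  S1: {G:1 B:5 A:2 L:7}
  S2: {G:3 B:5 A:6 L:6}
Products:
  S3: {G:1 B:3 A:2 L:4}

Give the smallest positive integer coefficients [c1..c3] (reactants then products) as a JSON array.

G: 2·1+1·3 = 5 | 5·1 = 5
B: 2·5+1·5 = 15 | 5·3 = 15
A: 2·2+1·6 = 10 | 5·2 = 10
L: 2·7+1·6 = 20 | 5·4 = 20
gcd(2,1,5) = 1

Coefficients: [2, 1, 5]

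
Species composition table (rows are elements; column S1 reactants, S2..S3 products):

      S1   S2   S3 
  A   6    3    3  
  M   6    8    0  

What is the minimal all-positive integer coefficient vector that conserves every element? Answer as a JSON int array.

Coefficients: [4, 3, 5]

A: 4·6 = 24 | 3·3+5·3 = 24
M: 4·6 = 24 | 3·8+5·0 = 24
gcd(4,3,5) = 1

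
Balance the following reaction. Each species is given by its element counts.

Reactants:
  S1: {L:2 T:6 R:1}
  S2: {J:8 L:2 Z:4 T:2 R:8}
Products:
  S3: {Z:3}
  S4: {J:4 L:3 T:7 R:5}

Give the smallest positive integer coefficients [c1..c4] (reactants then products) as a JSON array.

Coefficients: [6, 3, 4, 6]

J: 6·0+3·8 = 24 | 4·0+6·4 = 24
L: 6·2+3·2 = 18 | 4·0+6·3 = 18
Z: 6·0+3·4 = 12 | 4·3+6·0 = 12
T: 6·6+3·2 = 42 | 4·0+6·7 = 42
R: 6·1+3·8 = 30 | 4·0+6·5 = 30
gcd(6,3,4,6) = 1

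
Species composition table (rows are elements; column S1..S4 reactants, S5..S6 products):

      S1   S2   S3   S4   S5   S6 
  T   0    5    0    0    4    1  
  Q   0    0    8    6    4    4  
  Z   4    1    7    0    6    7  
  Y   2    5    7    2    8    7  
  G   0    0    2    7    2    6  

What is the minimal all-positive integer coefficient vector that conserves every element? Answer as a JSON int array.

Coefficients: [6, 5, 2, 2, 6, 1]

T: 6·0+5·5+2·0+2·0 = 25 | 6·4+1·1 = 25
Q: 6·0+5·0+2·8+2·6 = 28 | 6·4+1·4 = 28
Z: 6·4+5·1+2·7+2·0 = 43 | 6·6+1·7 = 43
Y: 6·2+5·5+2·7+2·2 = 55 | 6·8+1·7 = 55
G: 6·0+5·0+2·2+2·7 = 18 | 6·2+1·6 = 18
gcd(6,5,2,2,6,1) = 1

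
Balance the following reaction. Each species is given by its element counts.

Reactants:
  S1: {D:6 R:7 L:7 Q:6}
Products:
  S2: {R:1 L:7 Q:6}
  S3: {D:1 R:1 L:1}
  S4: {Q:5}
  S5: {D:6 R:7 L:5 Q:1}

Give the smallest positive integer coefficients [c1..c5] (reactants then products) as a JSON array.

D: 4·6 = 24 | 1·0+6·1+3·0+3·6 = 24
R: 4·7 = 28 | 1·1+6·1+3·0+3·7 = 28
L: 4·7 = 28 | 1·7+6·1+3·0+3·5 = 28
Q: 4·6 = 24 | 1·6+6·0+3·5+3·1 = 24
gcd(4,1,6,3,3) = 1

Coefficients: [4, 1, 6, 3, 3]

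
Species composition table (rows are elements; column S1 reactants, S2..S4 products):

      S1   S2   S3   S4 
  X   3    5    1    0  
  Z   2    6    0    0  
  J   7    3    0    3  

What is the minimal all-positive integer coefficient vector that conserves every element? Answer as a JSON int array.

Coefficients: [3, 1, 4, 6]

X: 3·3 = 9 | 1·5+4·1+6·0 = 9
Z: 3·2 = 6 | 1·6+4·0+6·0 = 6
J: 3·7 = 21 | 1·3+4·0+6·3 = 21
gcd(3,1,4,6) = 1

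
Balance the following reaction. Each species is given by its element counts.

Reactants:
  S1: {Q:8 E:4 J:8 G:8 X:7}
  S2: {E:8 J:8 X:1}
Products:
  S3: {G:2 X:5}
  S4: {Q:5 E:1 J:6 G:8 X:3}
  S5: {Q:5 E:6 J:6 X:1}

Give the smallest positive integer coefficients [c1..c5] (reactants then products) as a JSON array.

Q: 5·8+1·0 = 40 | 4·0+4·5+4·5 = 40
E: 5·4+1·8 = 28 | 4·0+4·1+4·6 = 28
J: 5·8+1·8 = 48 | 4·0+4·6+4·6 = 48
G: 5·8+1·0 = 40 | 4·2+4·8+4·0 = 40
X: 5·7+1·1 = 36 | 4·5+4·3+4·1 = 36
gcd(5,1,4,4,4) = 1

Coefficients: [5, 1, 4, 4, 4]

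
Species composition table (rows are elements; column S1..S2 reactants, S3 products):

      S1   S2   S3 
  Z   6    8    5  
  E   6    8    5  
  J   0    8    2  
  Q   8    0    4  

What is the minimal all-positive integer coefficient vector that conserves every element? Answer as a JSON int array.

Coefficients: [2, 1, 4]

Z: 2·6+1·8 = 20 | 4·5 = 20
E: 2·6+1·8 = 20 | 4·5 = 20
J: 2·0+1·8 = 8 | 4·2 = 8
Q: 2·8+1·0 = 16 | 4·4 = 16
gcd(2,1,4) = 1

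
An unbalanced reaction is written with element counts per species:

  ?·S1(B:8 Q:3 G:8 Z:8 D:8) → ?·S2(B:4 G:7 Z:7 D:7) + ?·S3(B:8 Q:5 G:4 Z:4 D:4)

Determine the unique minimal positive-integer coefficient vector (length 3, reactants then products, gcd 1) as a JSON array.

B: 5·8 = 40 | 4·4+3·8 = 40
Q: 5·3 = 15 | 4·0+3·5 = 15
G: 5·8 = 40 | 4·7+3·4 = 40
Z: 5·8 = 40 | 4·7+3·4 = 40
D: 5·8 = 40 | 4·7+3·4 = 40
gcd(5,4,3) = 1

Coefficients: [5, 4, 3]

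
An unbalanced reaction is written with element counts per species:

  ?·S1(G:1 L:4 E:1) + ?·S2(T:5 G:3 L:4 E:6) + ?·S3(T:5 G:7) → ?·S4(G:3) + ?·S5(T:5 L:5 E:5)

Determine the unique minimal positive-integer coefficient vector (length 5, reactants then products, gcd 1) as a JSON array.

Coefficients: [2, 3, 1, 6, 4]

T: 2·0+3·5+1·5 = 20 | 6·0+4·5 = 20
G: 2·1+3·3+1·7 = 18 | 6·3+4·0 = 18
L: 2·4+3·4+1·0 = 20 | 6·0+4·5 = 20
E: 2·1+3·6+1·0 = 20 | 6·0+4·5 = 20
gcd(2,3,1,6,4) = 1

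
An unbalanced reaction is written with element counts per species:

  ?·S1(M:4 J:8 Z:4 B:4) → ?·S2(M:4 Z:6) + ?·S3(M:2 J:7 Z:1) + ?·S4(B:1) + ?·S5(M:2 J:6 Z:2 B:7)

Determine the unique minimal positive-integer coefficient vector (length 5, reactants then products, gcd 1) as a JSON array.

Coefficients: [5, 2, 4, 6, 2]

M: 5·4 = 20 | 2·4+4·2+6·0+2·2 = 20
J: 5·8 = 40 | 2·0+4·7+6·0+2·6 = 40
Z: 5·4 = 20 | 2·6+4·1+6·0+2·2 = 20
B: 5·4 = 20 | 2·0+4·0+6·1+2·7 = 20
gcd(5,2,4,6,2) = 1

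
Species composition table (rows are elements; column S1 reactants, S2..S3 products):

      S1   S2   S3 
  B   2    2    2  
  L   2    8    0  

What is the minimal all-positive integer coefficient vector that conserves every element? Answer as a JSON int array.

B: 4·2 = 8 | 1·2+3·2 = 8
L: 4·2 = 8 | 1·8+3·0 = 8
gcd(4,1,3) = 1

Coefficients: [4, 1, 3]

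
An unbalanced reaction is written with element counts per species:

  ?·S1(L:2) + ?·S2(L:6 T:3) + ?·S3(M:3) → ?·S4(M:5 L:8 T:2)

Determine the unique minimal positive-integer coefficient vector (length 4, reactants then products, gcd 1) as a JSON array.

M: 6·0+2·0+5·3 = 15 | 3·5 = 15
L: 6·2+2·6+5·0 = 24 | 3·8 = 24
T: 6·0+2·3+5·0 = 6 | 3·2 = 6
gcd(6,2,5,3) = 1

Coefficients: [6, 2, 5, 3]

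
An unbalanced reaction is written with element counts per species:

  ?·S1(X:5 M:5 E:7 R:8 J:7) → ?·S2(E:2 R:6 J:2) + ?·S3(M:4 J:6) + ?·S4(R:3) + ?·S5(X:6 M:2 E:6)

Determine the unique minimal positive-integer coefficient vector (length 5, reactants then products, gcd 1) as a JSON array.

Coefficients: [6, 6, 5, 4, 5]

X: 6·5 = 30 | 6·0+5·0+4·0+5·6 = 30
M: 6·5 = 30 | 6·0+5·4+4·0+5·2 = 30
E: 6·7 = 42 | 6·2+5·0+4·0+5·6 = 42
R: 6·8 = 48 | 6·6+5·0+4·3+5·0 = 48
J: 6·7 = 42 | 6·2+5·6+4·0+5·0 = 42
gcd(6,6,5,4,5) = 1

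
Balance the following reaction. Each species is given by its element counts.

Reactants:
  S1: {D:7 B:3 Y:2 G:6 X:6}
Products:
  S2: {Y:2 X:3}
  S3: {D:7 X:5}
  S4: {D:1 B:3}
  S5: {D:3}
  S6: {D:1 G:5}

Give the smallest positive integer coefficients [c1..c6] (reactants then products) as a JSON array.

D: 5·7 = 35 | 5·0+3·7+5·1+1·3+6·1 = 35
B: 5·3 = 15 | 5·0+3·0+5·3+1·0+6·0 = 15
Y: 5·2 = 10 | 5·2+3·0+5·0+1·0+6·0 = 10
G: 5·6 = 30 | 5·0+3·0+5·0+1·0+6·5 = 30
X: 5·6 = 30 | 5·3+3·5+5·0+1·0+6·0 = 30
gcd(5,5,3,5,1,6) = 1

Coefficients: [5, 5, 3, 5, 1, 6]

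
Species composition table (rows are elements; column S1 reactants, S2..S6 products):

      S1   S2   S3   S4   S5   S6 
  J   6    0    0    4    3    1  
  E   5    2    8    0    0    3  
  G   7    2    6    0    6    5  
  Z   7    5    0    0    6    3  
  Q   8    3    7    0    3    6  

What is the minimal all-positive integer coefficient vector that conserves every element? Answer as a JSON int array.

Coefficients: [5, 4, 1, 6, 1, 3]

J: 5·6 = 30 | 4·0+1·0+6·4+1·3+3·1 = 30
E: 5·5 = 25 | 4·2+1·8+6·0+1·0+3·3 = 25
G: 5·7 = 35 | 4·2+1·6+6·0+1·6+3·5 = 35
Z: 5·7 = 35 | 4·5+1·0+6·0+1·6+3·3 = 35
Q: 5·8 = 40 | 4·3+1·7+6·0+1·3+3·6 = 40
gcd(5,4,1,6,1,3) = 1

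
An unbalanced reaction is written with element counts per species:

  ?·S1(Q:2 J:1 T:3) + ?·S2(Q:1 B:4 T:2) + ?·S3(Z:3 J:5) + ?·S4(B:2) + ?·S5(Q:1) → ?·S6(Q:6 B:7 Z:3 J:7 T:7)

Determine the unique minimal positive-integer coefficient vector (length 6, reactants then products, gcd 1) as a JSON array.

Coefficients: [4, 1, 2, 5, 3, 2]

Q: 4·2+1·1+2·0+5·0+3·1 = 12 | 2·6 = 12
B: 4·0+1·4+2·0+5·2+3·0 = 14 | 2·7 = 14
Z: 4·0+1·0+2·3+5·0+3·0 = 6 | 2·3 = 6
J: 4·1+1·0+2·5+5·0+3·0 = 14 | 2·7 = 14
T: 4·3+1·2+2·0+5·0+3·0 = 14 | 2·7 = 14
gcd(4,1,2,5,3,2) = 1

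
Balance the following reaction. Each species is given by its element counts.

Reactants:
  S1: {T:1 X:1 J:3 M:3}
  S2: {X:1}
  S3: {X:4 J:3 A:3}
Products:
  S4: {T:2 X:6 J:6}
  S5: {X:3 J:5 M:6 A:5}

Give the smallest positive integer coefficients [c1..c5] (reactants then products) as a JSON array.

T: 6·1+1·0+5·0 = 6 | 3·2+3·0 = 6
X: 6·1+1·1+5·4 = 27 | 3·6+3·3 = 27
J: 6·3+1·0+5·3 = 33 | 3·6+3·5 = 33
M: 6·3+1·0+5·0 = 18 | 3·0+3·6 = 18
A: 6·0+1·0+5·3 = 15 | 3·0+3·5 = 15
gcd(6,1,5,3,3) = 1

Coefficients: [6, 1, 5, 3, 3]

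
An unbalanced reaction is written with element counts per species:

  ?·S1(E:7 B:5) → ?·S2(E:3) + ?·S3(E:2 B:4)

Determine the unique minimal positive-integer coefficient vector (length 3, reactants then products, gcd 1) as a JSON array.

E: 4·7 = 28 | 6·3+5·2 = 28
B: 4·5 = 20 | 6·0+5·4 = 20
gcd(4,6,5) = 1

Coefficients: [4, 6, 5]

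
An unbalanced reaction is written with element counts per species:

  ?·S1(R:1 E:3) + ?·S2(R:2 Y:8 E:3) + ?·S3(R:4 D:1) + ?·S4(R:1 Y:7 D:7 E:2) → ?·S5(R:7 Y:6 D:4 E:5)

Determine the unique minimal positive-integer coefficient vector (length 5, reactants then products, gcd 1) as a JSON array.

R: 5·1+2·2+6·4+2·1 = 35 | 5·7 = 35
Y: 5·0+2·8+6·0+2·7 = 30 | 5·6 = 30
D: 5·0+2·0+6·1+2·7 = 20 | 5·4 = 20
E: 5·3+2·3+6·0+2·2 = 25 | 5·5 = 25
gcd(5,2,6,2,5) = 1

Coefficients: [5, 2, 6, 2, 5]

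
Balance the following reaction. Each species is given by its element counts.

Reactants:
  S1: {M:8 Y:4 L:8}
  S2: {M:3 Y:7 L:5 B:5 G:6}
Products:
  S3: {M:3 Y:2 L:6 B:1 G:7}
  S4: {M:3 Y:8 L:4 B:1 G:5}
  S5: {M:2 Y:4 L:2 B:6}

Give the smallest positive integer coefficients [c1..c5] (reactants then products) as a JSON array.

M: 1·8+6·3 = 26 | 3·3+3·3+4·2 = 26
Y: 1·4+6·7 = 46 | 3·2+3·8+4·4 = 46
L: 1·8+6·5 = 38 | 3·6+3·4+4·2 = 38
B: 1·0+6·5 = 30 | 3·1+3·1+4·6 = 30
G: 1·0+6·6 = 36 | 3·7+3·5+4·0 = 36
gcd(1,6,3,3,4) = 1

Coefficients: [1, 6, 3, 3, 4]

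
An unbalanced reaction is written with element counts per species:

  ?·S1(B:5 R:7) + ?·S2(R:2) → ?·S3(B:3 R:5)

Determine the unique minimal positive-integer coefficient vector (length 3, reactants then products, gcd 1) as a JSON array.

Coefficients: [3, 2, 5]

B: 3·5+2·0 = 15 | 5·3 = 15
R: 3·7+2·2 = 25 | 5·5 = 25
gcd(3,2,5) = 1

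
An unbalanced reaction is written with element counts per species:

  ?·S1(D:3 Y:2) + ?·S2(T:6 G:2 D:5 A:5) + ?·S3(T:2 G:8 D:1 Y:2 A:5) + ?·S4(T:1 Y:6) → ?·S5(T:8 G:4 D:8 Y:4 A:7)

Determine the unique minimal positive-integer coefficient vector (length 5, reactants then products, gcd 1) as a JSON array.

Coefficients: [3, 6, 1, 2, 5]

T: 3·0+6·6+1·2+2·1 = 40 | 5·8 = 40
G: 3·0+6·2+1·8+2·0 = 20 | 5·4 = 20
D: 3·3+6·5+1·1+2·0 = 40 | 5·8 = 40
Y: 3·2+6·0+1·2+2·6 = 20 | 5·4 = 20
A: 3·0+6·5+1·5+2·0 = 35 | 5·7 = 35
gcd(3,6,1,2,5) = 1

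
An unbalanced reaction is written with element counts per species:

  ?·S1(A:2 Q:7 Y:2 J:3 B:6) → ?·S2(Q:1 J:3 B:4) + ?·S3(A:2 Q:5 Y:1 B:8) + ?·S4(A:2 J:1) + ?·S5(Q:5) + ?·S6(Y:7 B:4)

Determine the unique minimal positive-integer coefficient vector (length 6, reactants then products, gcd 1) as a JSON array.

A: 4·2 = 8 | 3·0+1·2+3·2+4·0+1·0 = 8
Q: 4·7 = 28 | 3·1+1·5+3·0+4·5+1·0 = 28
Y: 4·2 = 8 | 3·0+1·1+3·0+4·0+1·7 = 8
J: 4·3 = 12 | 3·3+1·0+3·1+4·0+1·0 = 12
B: 4·6 = 24 | 3·4+1·8+3·0+4·0+1·4 = 24
gcd(4,3,1,3,4,1) = 1

Coefficients: [4, 3, 1, 3, 4, 1]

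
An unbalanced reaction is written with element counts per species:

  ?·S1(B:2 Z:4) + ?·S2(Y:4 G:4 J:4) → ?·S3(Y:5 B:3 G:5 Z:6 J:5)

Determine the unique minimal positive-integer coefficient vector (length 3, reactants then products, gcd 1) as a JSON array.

Coefficients: [6, 5, 4]

Y: 6·0+5·4 = 20 | 4·5 = 20
B: 6·2+5·0 = 12 | 4·3 = 12
G: 6·0+5·4 = 20 | 4·5 = 20
Z: 6·4+5·0 = 24 | 4·6 = 24
J: 6·0+5·4 = 20 | 4·5 = 20
gcd(6,5,4) = 1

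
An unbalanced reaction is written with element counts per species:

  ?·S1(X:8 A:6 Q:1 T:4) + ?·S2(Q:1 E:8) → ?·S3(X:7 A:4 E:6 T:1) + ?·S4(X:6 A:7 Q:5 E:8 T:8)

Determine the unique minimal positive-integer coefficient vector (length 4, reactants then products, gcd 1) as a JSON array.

X: 5·8+5·0 = 40 | 4·7+2·6 = 40
A: 5·6+5·0 = 30 | 4·4+2·7 = 30
Q: 5·1+5·1 = 10 | 4·0+2·5 = 10
E: 5·0+5·8 = 40 | 4·6+2·8 = 40
T: 5·4+5·0 = 20 | 4·1+2·8 = 20
gcd(5,5,4,2) = 1

Coefficients: [5, 5, 4, 2]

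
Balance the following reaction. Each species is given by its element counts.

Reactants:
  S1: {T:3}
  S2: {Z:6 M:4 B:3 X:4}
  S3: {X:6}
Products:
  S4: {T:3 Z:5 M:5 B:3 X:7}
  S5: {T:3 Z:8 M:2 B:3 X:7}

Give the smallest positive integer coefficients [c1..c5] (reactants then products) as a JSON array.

T: 6·3+6·0+3·0 = 18 | 4·3+2·3 = 18
Z: 6·0+6·6+3·0 = 36 | 4·5+2·8 = 36
M: 6·0+6·4+3·0 = 24 | 4·5+2·2 = 24
B: 6·0+6·3+3·0 = 18 | 4·3+2·3 = 18
X: 6·0+6·4+3·6 = 42 | 4·7+2·7 = 42
gcd(6,6,3,4,2) = 1

Coefficients: [6, 6, 3, 4, 2]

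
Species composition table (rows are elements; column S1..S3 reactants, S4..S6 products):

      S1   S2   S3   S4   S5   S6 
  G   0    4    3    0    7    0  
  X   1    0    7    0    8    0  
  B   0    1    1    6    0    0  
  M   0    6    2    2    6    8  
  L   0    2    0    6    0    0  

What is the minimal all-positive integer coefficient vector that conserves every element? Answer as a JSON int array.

Coefficients: [6, 6, 6, 2, 6, 1]

G: 6·0+6·4+6·3 = 42 | 2·0+6·7+1·0 = 42
X: 6·1+6·0+6·7 = 48 | 2·0+6·8+1·0 = 48
B: 6·0+6·1+6·1 = 12 | 2·6+6·0+1·0 = 12
M: 6·0+6·6+6·2 = 48 | 2·2+6·6+1·8 = 48
L: 6·0+6·2+6·0 = 12 | 2·6+6·0+1·0 = 12
gcd(6,6,6,2,6,1) = 1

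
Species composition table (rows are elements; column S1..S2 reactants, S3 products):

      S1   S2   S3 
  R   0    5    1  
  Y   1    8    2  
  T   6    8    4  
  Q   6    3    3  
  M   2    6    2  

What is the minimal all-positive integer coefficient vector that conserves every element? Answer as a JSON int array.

Coefficients: [2, 1, 5]

R: 2·0+1·5 = 5 | 5·1 = 5
Y: 2·1+1·8 = 10 | 5·2 = 10
T: 2·6+1·8 = 20 | 5·4 = 20
Q: 2·6+1·3 = 15 | 5·3 = 15
M: 2·2+1·6 = 10 | 5·2 = 10
gcd(2,1,5) = 1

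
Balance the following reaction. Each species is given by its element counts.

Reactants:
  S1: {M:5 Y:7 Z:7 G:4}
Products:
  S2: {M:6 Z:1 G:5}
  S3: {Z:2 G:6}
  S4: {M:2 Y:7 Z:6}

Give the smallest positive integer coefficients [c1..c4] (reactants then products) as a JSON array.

Coefficients: [4, 2, 1, 4]

M: 4·5 = 20 | 2·6+1·0+4·2 = 20
Y: 4·7 = 28 | 2·0+1·0+4·7 = 28
Z: 4·7 = 28 | 2·1+1·2+4·6 = 28
G: 4·4 = 16 | 2·5+1·6+4·0 = 16
gcd(4,2,1,4) = 1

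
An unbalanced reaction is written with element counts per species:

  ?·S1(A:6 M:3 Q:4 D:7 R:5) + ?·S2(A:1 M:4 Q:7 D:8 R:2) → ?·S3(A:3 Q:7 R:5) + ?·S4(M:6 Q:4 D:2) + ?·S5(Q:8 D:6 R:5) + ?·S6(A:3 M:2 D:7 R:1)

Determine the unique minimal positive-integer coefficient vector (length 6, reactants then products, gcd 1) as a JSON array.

Coefficients: [4, 3, 3, 2, 1, 6]

A: 4·6+3·1 = 27 | 3·3+2·0+1·0+6·3 = 27
M: 4·3+3·4 = 24 | 3·0+2·6+1·0+6·2 = 24
Q: 4·4+3·7 = 37 | 3·7+2·4+1·8+6·0 = 37
D: 4·7+3·8 = 52 | 3·0+2·2+1·6+6·7 = 52
R: 4·5+3·2 = 26 | 3·5+2·0+1·5+6·1 = 26
gcd(4,3,3,2,1,6) = 1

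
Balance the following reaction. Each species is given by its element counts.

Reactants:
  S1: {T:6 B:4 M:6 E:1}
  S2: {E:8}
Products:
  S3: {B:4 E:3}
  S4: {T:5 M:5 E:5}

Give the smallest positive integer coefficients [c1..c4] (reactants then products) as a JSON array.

Coefficients: [5, 5, 5, 6]

T: 5·6+5·0 = 30 | 5·0+6·5 = 30
B: 5·4+5·0 = 20 | 5·4+6·0 = 20
M: 5·6+5·0 = 30 | 5·0+6·5 = 30
E: 5·1+5·8 = 45 | 5·3+6·5 = 45
gcd(5,5,5,6) = 1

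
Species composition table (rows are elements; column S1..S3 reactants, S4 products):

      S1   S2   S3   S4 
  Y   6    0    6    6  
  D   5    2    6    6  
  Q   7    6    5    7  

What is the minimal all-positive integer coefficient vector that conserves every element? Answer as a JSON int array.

Y: 2·6+1·0+3·6 = 30 | 5·6 = 30
D: 2·5+1·2+3·6 = 30 | 5·6 = 30
Q: 2·7+1·6+3·5 = 35 | 5·7 = 35
gcd(2,1,3,5) = 1

Coefficients: [2, 1, 3, 5]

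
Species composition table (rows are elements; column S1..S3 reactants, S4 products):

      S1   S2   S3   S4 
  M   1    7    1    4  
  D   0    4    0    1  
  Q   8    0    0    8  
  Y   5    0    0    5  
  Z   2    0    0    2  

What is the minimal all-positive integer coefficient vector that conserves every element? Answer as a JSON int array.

Coefficients: [4, 1, 5, 4]

M: 4·1+1·7+5·1 = 16 | 4·4 = 16
D: 4·0+1·4+5·0 = 4 | 4·1 = 4
Q: 4·8+1·0+5·0 = 32 | 4·8 = 32
Y: 4·5+1·0+5·0 = 20 | 4·5 = 20
Z: 4·2+1·0+5·0 = 8 | 4·2 = 8
gcd(4,1,5,4) = 1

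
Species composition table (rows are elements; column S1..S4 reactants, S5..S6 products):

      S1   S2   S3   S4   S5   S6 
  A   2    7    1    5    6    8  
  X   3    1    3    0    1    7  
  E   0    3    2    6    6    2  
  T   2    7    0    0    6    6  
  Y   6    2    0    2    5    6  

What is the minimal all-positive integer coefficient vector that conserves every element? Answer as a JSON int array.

A: 6·2+6·7+5·1+1·5 = 64 | 4·6+5·8 = 64
X: 6·3+6·1+5·3+1·0 = 39 | 4·1+5·7 = 39
E: 6·0+6·3+5·2+1·6 = 34 | 4·6+5·2 = 34
T: 6·2+6·7+5·0+1·0 = 54 | 4·6+5·6 = 54
Y: 6·6+6·2+5·0+1·2 = 50 | 4·5+5·6 = 50
gcd(6,6,5,1,4,5) = 1

Coefficients: [6, 6, 5, 1, 4, 5]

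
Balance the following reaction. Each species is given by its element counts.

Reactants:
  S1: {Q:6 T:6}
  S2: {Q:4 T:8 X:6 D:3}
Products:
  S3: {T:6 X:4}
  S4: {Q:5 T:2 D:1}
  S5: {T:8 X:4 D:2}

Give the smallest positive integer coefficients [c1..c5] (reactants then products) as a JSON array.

Coefficients: [2, 2, 2, 4, 1]

Q: 2·6+2·4 = 20 | 2·0+4·5+1·0 = 20
T: 2·6+2·8 = 28 | 2·6+4·2+1·8 = 28
X: 2·0+2·6 = 12 | 2·4+4·0+1·4 = 12
D: 2·0+2·3 = 6 | 2·0+4·1+1·2 = 6
gcd(2,2,2,4,1) = 1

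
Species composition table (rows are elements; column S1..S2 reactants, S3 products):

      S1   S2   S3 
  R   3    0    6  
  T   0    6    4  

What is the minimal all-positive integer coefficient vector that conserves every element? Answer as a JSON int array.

R: 6·3+2·0 = 18 | 3·6 = 18
T: 6·0+2·6 = 12 | 3·4 = 12
gcd(6,2,3) = 1

Coefficients: [6, 2, 3]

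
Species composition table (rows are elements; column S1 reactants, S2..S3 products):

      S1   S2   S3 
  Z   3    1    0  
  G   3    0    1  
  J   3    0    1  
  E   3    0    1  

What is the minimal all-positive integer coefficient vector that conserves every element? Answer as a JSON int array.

Coefficients: [1, 3, 3]

Z: 1·3 = 3 | 3·1+3·0 = 3
G: 1·3 = 3 | 3·0+3·1 = 3
J: 1·3 = 3 | 3·0+3·1 = 3
E: 1·3 = 3 | 3·0+3·1 = 3
gcd(1,3,3) = 1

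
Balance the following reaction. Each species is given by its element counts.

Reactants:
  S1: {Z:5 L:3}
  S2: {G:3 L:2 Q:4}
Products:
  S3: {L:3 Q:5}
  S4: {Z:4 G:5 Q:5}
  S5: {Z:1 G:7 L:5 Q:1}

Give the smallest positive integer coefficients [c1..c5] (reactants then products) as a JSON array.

Coefficients: [1, 4, 2, 1, 1]

Z: 1·5+4·0 = 5 | 2·0+1·4+1·1 = 5
G: 1·0+4·3 = 12 | 2·0+1·5+1·7 = 12
L: 1·3+4·2 = 11 | 2·3+1·0+1·5 = 11
Q: 1·0+4·4 = 16 | 2·5+1·5+1·1 = 16
gcd(1,4,2,1,1) = 1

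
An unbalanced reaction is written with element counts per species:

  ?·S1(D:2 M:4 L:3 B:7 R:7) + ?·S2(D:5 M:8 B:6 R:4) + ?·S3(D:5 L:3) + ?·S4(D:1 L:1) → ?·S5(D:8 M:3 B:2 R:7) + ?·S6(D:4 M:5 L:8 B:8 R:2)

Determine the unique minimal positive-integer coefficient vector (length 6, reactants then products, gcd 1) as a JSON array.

Coefficients: [4, 2, 5, 5, 4, 4]

D: 4·2+2·5+5·5+5·1 = 48 | 4·8+4·4 = 48
M: 4·4+2·8+5·0+5·0 = 32 | 4·3+4·5 = 32
L: 4·3+2·0+5·3+5·1 = 32 | 4·0+4·8 = 32
B: 4·7+2·6+5·0+5·0 = 40 | 4·2+4·8 = 40
R: 4·7+2·4+5·0+5·0 = 36 | 4·7+4·2 = 36
gcd(4,2,5,5,4,4) = 1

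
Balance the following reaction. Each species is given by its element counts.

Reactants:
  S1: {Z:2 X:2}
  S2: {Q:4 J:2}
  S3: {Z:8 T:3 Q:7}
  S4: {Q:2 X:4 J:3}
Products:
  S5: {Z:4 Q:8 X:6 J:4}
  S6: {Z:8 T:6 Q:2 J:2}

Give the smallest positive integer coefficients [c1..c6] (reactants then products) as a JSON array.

Z: 4·2+3·0+2·8+4·0 = 24 | 4·4+1·8 = 24
T: 4·0+3·0+2·3+4·0 = 6 | 4·0+1·6 = 6
Q: 4·0+3·4+2·7+4·2 = 34 | 4·8+1·2 = 34
X: 4·2+3·0+2·0+4·4 = 24 | 4·6+1·0 = 24
J: 4·0+3·2+2·0+4·3 = 18 | 4·4+1·2 = 18
gcd(4,3,2,4,4,1) = 1

Coefficients: [4, 3, 2, 4, 4, 1]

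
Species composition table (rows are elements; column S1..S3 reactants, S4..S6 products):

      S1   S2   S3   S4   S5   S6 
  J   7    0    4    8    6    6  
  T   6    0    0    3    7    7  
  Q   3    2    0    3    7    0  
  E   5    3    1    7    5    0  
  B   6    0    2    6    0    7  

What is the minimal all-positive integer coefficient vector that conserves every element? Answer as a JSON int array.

J: 6·7+2·0+4·4 = 58 | 5·8+1·6+2·6 = 58
T: 6·6+2·0+4·0 = 36 | 5·3+1·7+2·7 = 36
Q: 6·3+2·2+4·0 = 22 | 5·3+1·7+2·0 = 22
E: 6·5+2·3+4·1 = 40 | 5·7+1·5+2·0 = 40
B: 6·6+2·0+4·2 = 44 | 5·6+1·0+2·7 = 44
gcd(6,2,4,5,1,2) = 1

Coefficients: [6, 2, 4, 5, 1, 2]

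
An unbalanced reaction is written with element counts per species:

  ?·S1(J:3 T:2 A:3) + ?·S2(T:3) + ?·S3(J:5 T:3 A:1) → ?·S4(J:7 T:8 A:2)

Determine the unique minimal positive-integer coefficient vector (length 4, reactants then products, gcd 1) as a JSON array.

Coefficients: [1, 5, 5, 4]

J: 1·3+5·0+5·5 = 28 | 4·7 = 28
T: 1·2+5·3+5·3 = 32 | 4·8 = 32
A: 1·3+5·0+5·1 = 8 | 4·2 = 8
gcd(1,5,5,4) = 1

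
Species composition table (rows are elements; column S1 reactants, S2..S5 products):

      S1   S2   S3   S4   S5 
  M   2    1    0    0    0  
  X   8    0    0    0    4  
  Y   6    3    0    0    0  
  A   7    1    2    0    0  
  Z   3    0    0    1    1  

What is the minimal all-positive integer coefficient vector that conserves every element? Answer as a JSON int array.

M: 2·2 = 4 | 4·1+5·0+2·0+4·0 = 4
X: 2·8 = 16 | 4·0+5·0+2·0+4·4 = 16
Y: 2·6 = 12 | 4·3+5·0+2·0+4·0 = 12
A: 2·7 = 14 | 4·1+5·2+2·0+4·0 = 14
Z: 2·3 = 6 | 4·0+5·0+2·1+4·1 = 6
gcd(2,4,5,2,4) = 1

Coefficients: [2, 4, 5, 2, 4]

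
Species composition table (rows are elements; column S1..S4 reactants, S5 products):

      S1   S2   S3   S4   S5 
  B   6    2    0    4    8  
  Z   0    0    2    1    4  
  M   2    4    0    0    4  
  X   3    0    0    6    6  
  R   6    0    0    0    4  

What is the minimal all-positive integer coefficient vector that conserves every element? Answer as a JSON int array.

B: 2·6+2·2+5·0+2·4 = 24 | 3·8 = 24
Z: 2·0+2·0+5·2+2·1 = 12 | 3·4 = 12
M: 2·2+2·4+5·0+2·0 = 12 | 3·4 = 12
X: 2·3+2·0+5·0+2·6 = 18 | 3·6 = 18
R: 2·6+2·0+5·0+2·0 = 12 | 3·4 = 12
gcd(2,2,5,2,3) = 1

Coefficients: [2, 2, 5, 2, 3]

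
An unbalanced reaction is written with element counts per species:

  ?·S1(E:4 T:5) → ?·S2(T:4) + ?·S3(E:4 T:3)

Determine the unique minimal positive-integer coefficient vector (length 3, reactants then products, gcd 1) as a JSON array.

Coefficients: [2, 1, 2]

E: 2·4 = 8 | 1·0+2·4 = 8
T: 2·5 = 10 | 1·4+2·3 = 10
gcd(2,1,2) = 1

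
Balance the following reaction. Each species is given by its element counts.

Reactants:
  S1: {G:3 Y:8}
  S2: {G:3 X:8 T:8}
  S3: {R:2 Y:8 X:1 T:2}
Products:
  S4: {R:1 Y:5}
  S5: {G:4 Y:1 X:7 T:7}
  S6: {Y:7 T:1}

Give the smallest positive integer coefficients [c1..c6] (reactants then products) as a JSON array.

G: 3·3+5·3+2·0 = 24 | 4·0+6·4+2·0 = 24
R: 3·0+5·0+2·2 = 4 | 4·1+6·0+2·0 = 4
Y: 3·8+5·0+2·8 = 40 | 4·5+6·1+2·7 = 40
X: 3·0+5·8+2·1 = 42 | 4·0+6·7+2·0 = 42
T: 3·0+5·8+2·2 = 44 | 4·0+6·7+2·1 = 44
gcd(3,5,2,4,6,2) = 1

Coefficients: [3, 5, 2, 4, 6, 2]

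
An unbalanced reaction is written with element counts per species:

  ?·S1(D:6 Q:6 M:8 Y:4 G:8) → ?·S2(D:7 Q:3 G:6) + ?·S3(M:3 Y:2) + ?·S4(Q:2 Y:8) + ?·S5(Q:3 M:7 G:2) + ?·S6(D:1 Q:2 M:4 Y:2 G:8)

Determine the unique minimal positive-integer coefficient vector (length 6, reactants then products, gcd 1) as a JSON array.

D: 6·6 = 36 | 5·7+3·0+2·0+5·0+1·1 = 36
Q: 6·6 = 36 | 5·3+3·0+2·2+5·3+1·2 = 36
M: 6·8 = 48 | 5·0+3·3+2·0+5·7+1·4 = 48
Y: 6·4 = 24 | 5·0+3·2+2·8+5·0+1·2 = 24
G: 6·8 = 48 | 5·6+3·0+2·0+5·2+1·8 = 48
gcd(6,5,3,2,5,1) = 1

Coefficients: [6, 5, 3, 2, 5, 1]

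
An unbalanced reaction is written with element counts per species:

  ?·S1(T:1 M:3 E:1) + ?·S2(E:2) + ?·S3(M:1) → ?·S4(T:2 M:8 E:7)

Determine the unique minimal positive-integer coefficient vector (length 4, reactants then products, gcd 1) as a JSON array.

Coefficients: [4, 5, 4, 2]

T: 4·1+5·0+4·0 = 4 | 2·2 = 4
M: 4·3+5·0+4·1 = 16 | 2·8 = 16
E: 4·1+5·2+4·0 = 14 | 2·7 = 14
gcd(4,5,4,2) = 1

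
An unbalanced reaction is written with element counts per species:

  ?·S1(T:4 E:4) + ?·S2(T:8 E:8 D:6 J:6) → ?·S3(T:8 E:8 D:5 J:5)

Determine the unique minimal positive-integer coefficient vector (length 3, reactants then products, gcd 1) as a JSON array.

T: 2·4+5·8 = 48 | 6·8 = 48
E: 2·4+5·8 = 48 | 6·8 = 48
D: 2·0+5·6 = 30 | 6·5 = 30
J: 2·0+5·6 = 30 | 6·5 = 30
gcd(2,5,6) = 1

Coefficients: [2, 5, 6]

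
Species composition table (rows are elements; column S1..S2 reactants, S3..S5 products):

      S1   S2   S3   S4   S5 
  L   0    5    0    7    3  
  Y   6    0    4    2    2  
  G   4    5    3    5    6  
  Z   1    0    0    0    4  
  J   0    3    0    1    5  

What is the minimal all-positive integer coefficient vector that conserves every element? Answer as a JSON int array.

Coefficients: [4, 2, 5, 1, 1]

L: 4·0+2·5 = 10 | 5·0+1·7+1·3 = 10
Y: 4·6+2·0 = 24 | 5·4+1·2+1·2 = 24
G: 4·4+2·5 = 26 | 5·3+1·5+1·6 = 26
Z: 4·1+2·0 = 4 | 5·0+1·0+1·4 = 4
J: 4·0+2·3 = 6 | 5·0+1·1+1·5 = 6
gcd(4,2,5,1,1) = 1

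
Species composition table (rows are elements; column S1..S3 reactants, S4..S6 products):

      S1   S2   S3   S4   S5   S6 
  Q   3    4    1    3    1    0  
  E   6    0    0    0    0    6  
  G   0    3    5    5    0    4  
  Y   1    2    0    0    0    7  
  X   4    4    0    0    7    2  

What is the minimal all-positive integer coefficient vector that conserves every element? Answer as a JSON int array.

Coefficients: [1, 3, 5, 6, 2, 1]

Q: 1·3+3·4+5·1 = 20 | 6·3+2·1+1·0 = 20
E: 1·6+3·0+5·0 = 6 | 6·0+2·0+1·6 = 6
G: 1·0+3·3+5·5 = 34 | 6·5+2·0+1·4 = 34
Y: 1·1+3·2+5·0 = 7 | 6·0+2·0+1·7 = 7
X: 1·4+3·4+5·0 = 16 | 6·0+2·7+1·2 = 16
gcd(1,3,5,6,2,1) = 1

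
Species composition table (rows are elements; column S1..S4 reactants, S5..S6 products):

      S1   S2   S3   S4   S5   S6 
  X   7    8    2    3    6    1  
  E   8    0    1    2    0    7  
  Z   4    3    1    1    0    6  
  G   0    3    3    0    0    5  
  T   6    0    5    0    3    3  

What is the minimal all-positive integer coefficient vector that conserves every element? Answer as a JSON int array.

X: 2·7+2·8+3·2+1·3 = 39 | 6·6+3·1 = 39
E: 2·8+2·0+3·1+1·2 = 21 | 6·0+3·7 = 21
Z: 2·4+2·3+3·1+1·1 = 18 | 6·0+3·6 = 18
G: 2·0+2·3+3·3+1·0 = 15 | 6·0+3·5 = 15
T: 2·6+2·0+3·5+1·0 = 27 | 6·3+3·3 = 27
gcd(2,2,3,1,6,3) = 1

Coefficients: [2, 2, 3, 1, 6, 3]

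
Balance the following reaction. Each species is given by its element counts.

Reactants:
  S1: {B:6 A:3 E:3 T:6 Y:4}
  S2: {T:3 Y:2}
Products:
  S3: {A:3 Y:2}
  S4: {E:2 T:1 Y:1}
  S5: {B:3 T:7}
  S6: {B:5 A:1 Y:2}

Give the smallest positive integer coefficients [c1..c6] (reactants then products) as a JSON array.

Coefficients: [4, 1, 3, 6, 3, 3]

B: 4·6+1·0 = 24 | 3·0+6·0+3·3+3·5 = 24
A: 4·3+1·0 = 12 | 3·3+6·0+3·0+3·1 = 12
E: 4·3+1·0 = 12 | 3·0+6·2+3·0+3·0 = 12
T: 4·6+1·3 = 27 | 3·0+6·1+3·7+3·0 = 27
Y: 4·4+1·2 = 18 | 3·2+6·1+3·0+3·2 = 18
gcd(4,1,3,6,3,3) = 1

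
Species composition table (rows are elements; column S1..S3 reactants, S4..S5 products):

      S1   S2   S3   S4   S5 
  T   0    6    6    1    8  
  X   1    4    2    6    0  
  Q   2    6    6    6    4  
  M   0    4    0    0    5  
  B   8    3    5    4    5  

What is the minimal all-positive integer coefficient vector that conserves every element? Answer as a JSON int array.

T: 2·0+5·6+1·6 = 36 | 4·1+4·8 = 36
X: 2·1+5·4+1·2 = 24 | 4·6+4·0 = 24
Q: 2·2+5·6+1·6 = 40 | 4·6+4·4 = 40
M: 2·0+5·4+1·0 = 20 | 4·0+4·5 = 20
B: 2·8+5·3+1·5 = 36 | 4·4+4·5 = 36
gcd(2,5,1,4,4) = 1

Coefficients: [2, 5, 1, 4, 4]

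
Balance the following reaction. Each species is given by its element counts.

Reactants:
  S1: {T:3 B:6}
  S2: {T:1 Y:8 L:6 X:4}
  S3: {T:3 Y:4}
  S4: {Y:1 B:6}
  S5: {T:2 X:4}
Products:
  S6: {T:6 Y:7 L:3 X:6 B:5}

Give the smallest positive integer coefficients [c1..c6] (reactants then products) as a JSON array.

Coefficients: [3, 3, 4, 2, 6, 6]

T: 3·3+3·1+4·3+2·0+6·2 = 36 | 6·6 = 36
Y: 3·0+3·8+4·4+2·1+6·0 = 42 | 6·7 = 42
L: 3·0+3·6+4·0+2·0+6·0 = 18 | 6·3 = 18
X: 3·0+3·4+4·0+2·0+6·4 = 36 | 6·6 = 36
B: 3·6+3·0+4·0+2·6+6·0 = 30 | 6·5 = 30
gcd(3,3,4,2,6,6) = 1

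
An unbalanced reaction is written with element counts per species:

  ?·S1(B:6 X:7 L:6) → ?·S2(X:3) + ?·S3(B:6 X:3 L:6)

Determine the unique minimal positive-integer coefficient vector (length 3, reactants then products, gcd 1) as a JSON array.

B: 3·6 = 18 | 4·0+3·6 = 18
X: 3·7 = 21 | 4·3+3·3 = 21
L: 3·6 = 18 | 4·0+3·6 = 18
gcd(3,4,3) = 1

Coefficients: [3, 4, 3]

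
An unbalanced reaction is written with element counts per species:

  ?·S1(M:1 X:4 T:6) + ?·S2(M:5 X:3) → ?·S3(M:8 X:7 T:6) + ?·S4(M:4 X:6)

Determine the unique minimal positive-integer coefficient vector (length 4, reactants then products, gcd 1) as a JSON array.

M: 3·1+5·5 = 28 | 3·8+1·4 = 28
X: 3·4+5·3 = 27 | 3·7+1·6 = 27
T: 3·6+5·0 = 18 | 3·6+1·0 = 18
gcd(3,5,3,1) = 1

Coefficients: [3, 5, 3, 1]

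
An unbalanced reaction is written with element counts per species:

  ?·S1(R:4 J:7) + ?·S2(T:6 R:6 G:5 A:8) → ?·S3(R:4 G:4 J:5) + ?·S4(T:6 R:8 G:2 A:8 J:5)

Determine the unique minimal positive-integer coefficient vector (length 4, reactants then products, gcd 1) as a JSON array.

Coefficients: [5, 4, 3, 4]

T: 5·0+4·6 = 24 | 3·0+4·6 = 24
R: 5·4+4·6 = 44 | 3·4+4·8 = 44
G: 5·0+4·5 = 20 | 3·4+4·2 = 20
A: 5·0+4·8 = 32 | 3·0+4·8 = 32
J: 5·7+4·0 = 35 | 3·5+4·5 = 35
gcd(5,4,3,4) = 1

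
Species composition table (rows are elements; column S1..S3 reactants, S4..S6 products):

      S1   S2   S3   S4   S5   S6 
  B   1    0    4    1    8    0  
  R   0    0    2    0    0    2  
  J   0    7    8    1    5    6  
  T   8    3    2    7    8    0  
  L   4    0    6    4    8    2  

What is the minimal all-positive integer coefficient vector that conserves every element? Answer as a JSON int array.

Coefficients: [5, 1, 4, 5, 2, 4]

B: 5·1+1·0+4·4 = 21 | 5·1+2·8+4·0 = 21
R: 5·0+1·0+4·2 = 8 | 5·0+2·0+4·2 = 8
J: 5·0+1·7+4·8 = 39 | 5·1+2·5+4·6 = 39
T: 5·8+1·3+4·2 = 51 | 5·7+2·8+4·0 = 51
L: 5·4+1·0+4·6 = 44 | 5·4+2·8+4·2 = 44
gcd(5,1,4,5,2,4) = 1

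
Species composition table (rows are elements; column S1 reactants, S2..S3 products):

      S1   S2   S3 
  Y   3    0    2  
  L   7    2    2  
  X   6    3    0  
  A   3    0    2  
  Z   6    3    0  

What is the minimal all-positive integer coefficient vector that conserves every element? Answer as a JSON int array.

Coefficients: [2, 4, 3]

Y: 2·3 = 6 | 4·0+3·2 = 6
L: 2·7 = 14 | 4·2+3·2 = 14
X: 2·6 = 12 | 4·3+3·0 = 12
A: 2·3 = 6 | 4·0+3·2 = 6
Z: 2·6 = 12 | 4·3+3·0 = 12
gcd(2,4,3) = 1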